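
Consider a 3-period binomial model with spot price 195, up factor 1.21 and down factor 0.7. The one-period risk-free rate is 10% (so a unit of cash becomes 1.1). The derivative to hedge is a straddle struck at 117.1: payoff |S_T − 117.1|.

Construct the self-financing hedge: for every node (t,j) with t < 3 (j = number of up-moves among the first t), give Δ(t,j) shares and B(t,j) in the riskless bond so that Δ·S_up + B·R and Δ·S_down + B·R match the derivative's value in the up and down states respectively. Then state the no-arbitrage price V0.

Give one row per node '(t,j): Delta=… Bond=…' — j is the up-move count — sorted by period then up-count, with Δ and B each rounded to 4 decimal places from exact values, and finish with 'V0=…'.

(0,0): Delta=0.9540 Bond=-78.0027
(1,0): Delta=0.6951 Bond=-50.4640
(1,1): Delta=0.9952 Bond=-95.5212
(2,0): Delta=-1.0000 Bond=106.4545
(2,1): Delta=0.9648 Bond=-100.0508
(2,2): Delta=1.0000 Bond=-106.4545
V0=108.0223

Under the risk-neutral measure, an up-move has probability p* = (R−d)/(u−d) = 0.7843 and values discount at R = 1.1.
Payoff layer (t=3): V(3,0)=50.2150, V(3,1)=1.4845, V(3,2)=82.7497, V(3,3)=228.3544
(2,0): S=95.5500. Δ = (V_up−V_dn)/(S_up−S_dn) = (1.4845−50.2150)/(115.6155−66.8850) = -1.0000. V = [p*·1.4845 + (1−p*)·50.2150]/1.1 = 10.9045. B = V − Δ·S = 106.4545.
(2,1): S=165.1650. Δ = (V_up−V_dn)/(S_up−S_dn) = (82.7497−1.4845)/(199.8496−115.6155) = 0.9648. V = [p*·82.7497 + (1−p*)·1.4845]/1.1 = 59.2926. B = V − Δ·S = -100.0508.
(2,2): S=285.4995. Δ = (V_up−V_dn)/(S_up−S_dn) = (228.3544−82.7497)/(345.4544−199.8496) = 1.0000. V = [p*·228.3544 + (1−p*)·82.7497]/1.1 = 179.0450. B = V − Δ·S = -106.4545.
(1,0): S=136.5000. Δ = (V_up−V_dn)/(S_up−S_dn) = (59.2926−10.9045)/(165.1650−95.5500) = 0.6951. V = [p*·59.2926 + (1−p*)·10.9045]/1.1 = 44.4145. B = V − Δ·S = -50.4640.
(1,1): S=235.9500. Δ = (V_up−V_dn)/(S_up−S_dn) = (179.0450−59.2926)/(285.4995−165.1650) = 0.9952. V = [p*·179.0450 + (1−p*)·59.2926]/1.1 = 139.2873. B = V − Δ·S = -95.5212.
(0,0): S=195.0000. Δ = (V_up−V_dn)/(S_up−S_dn) = (139.2873−44.4145)/(235.9500−136.5000) = 0.9540. V = [p*·139.2873 + (1−p*)·44.4145]/1.1 = 108.0223. B = V − Δ·S = -78.0027.
The time-0 hedge costs 108.0223, which is the no-arbitrage price.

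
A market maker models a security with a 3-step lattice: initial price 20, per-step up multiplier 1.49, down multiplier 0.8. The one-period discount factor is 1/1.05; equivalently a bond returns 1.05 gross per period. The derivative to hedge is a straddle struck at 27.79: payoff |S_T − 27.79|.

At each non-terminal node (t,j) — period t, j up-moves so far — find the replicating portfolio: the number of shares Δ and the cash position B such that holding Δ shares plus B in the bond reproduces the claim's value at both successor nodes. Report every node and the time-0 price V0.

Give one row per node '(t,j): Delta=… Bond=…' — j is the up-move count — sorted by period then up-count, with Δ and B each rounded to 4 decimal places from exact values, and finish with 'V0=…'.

(0,0): Delta=-0.0017 Bond=10.5468
(1,0): Delta=-0.5167 Bond=19.3145
(1,1): Delta=0.4850 Bond=-3.4288
(2,0): Delta=-1.0000 Bond=26.4667
(2,1): Delta=-0.0600 Bond=9.3920
(2,2): Delta=1.0000 Bond=-26.4667
V0=10.5136

Risk-neutral probability p* = (R−d)/(u−d) = (1.05−0.8)/(1.49−0.8) = 0.3623.
Payoff layer (t=3): V(3,0)=17.5500, V(3,1)=8.7180, V(3,2)=7.7316, V(3,3)=38.3690
Node (2,0) S=12.8000: V=(p*·8.7180+(1−p*)·17.5500)/1.05=13.6667; Δ=(8.7180−17.5500)/(19.0720−10.2400)=-1.0000; B=V−Δ·S=26.4667
Node (2,1) S=23.8400: V=(p*·7.7316+(1−p*)·8.7180)/1.05=7.9625; Δ=(7.7316−8.7180)/(35.5216−19.0720)=-0.0600; B=V−Δ·S=9.3920
Node (2,2) S=44.4020: V=(p*·38.3690+(1−p*)·7.7316)/1.05=17.9353; Δ=(38.3690−7.7316)/(66.1590−35.5216)=1.0000; B=V−Δ·S=-26.4667
Node (1,0) S=16.0000: V=(p*·7.9625+(1−p*)·13.6667)/1.05=11.0476; Δ=(7.9625−13.6667)/(23.8400−12.8000)=-0.5167; B=V−Δ·S=19.3145
Node (1,1) S=29.8000: V=(p*·17.9353+(1−p*)·7.9625)/1.05=11.0246; Δ=(17.9353−7.9625)/(44.4020−23.8400)=0.4850; B=V−Δ·S=-3.4288
Node (0,0) S=20.0000: V=(p*·11.0246+(1−p*)·11.0476)/1.05=10.5136; Δ=(11.0246−11.0476)/(29.8000−16.0000)=-0.0017; B=V−Δ·S=10.5468
Check: Δ(0,0)·S0 + B(0,0) = 10.5136 = V0.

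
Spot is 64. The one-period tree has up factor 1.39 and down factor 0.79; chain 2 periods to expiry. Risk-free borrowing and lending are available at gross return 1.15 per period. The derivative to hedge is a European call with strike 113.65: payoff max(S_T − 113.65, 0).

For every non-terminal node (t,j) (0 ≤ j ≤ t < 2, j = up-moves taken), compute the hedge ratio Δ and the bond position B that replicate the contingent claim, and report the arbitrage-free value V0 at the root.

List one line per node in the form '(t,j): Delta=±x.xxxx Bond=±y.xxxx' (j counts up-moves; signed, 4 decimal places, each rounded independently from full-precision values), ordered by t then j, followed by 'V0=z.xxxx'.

(0,0): Delta=0.1359 Bond=-5.9762
(1,0): Delta=0.0000 Bond=0.0000
(1,1): Delta=0.1874 Bond=-11.4543
V0=2.7233

The replicating-portfolio and risk-neutral prices coincide; use p* = (1.15−0.79)/(1.39−0.79) = 0.6000 for the latter.
Terminal payoffs: V(2,0)=0.0000, V(2,1)=0.0000, V(2,2)=10.0044
Node (1,0) S=50.5600: V=(p*·0.0000+(1−p*)·0.0000)/1.15=0.0000; Δ=(0.0000−0.0000)/(70.2784−39.9424)=0.0000; B=V−Δ·S=0.0000
Node (1,1) S=88.9600: V=(p*·10.0044+(1−p*)·0.0000)/1.15=5.2197; Δ=(10.0044−0.0000)/(123.6544−70.2784)=0.1874; B=V−Δ·S=-11.4543
Node (0,0) S=64.0000: V=(p*·5.2197+(1−p*)·0.0000)/1.15=2.7233; Δ=(5.2197−0.0000)/(88.9600−50.5600)=0.1359; B=V−Δ·S=-5.9762
Each (Δ,B) replicates both successor values, so the strategy is self-financing and V0 is arbitrage-free.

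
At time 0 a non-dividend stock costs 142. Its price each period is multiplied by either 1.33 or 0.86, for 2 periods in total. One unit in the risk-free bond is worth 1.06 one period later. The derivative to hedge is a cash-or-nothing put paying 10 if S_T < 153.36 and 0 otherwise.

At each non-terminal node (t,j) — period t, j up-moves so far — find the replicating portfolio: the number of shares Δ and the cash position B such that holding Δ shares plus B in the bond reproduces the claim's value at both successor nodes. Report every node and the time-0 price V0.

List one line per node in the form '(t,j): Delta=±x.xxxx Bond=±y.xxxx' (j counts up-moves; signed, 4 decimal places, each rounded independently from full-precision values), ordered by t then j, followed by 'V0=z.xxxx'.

The replicating-portfolio and risk-neutral prices coincide; use p* = (1.06−0.86)/(1.33−0.86) = 0.4255 for the latter.
Terminal payoffs: V(2,0)=10.0000, V(2,1)=0.0000, V(2,2)=0.0000
Node (1,0) S=122.1200: V=(p*·0.0000+(1−p*)·10.0000)/1.06=5.4195; Δ=(0.0000−10.0000)/(162.4196−105.0232)=-0.1742; B=V−Δ·S=26.6961
Node (1,1) S=188.8600: V=(p*·0.0000+(1−p*)·0.0000)/1.06=0.0000; Δ=(0.0000−0.0000)/(251.1838−162.4196)=0.0000; B=V−Δ·S=0.0000
Node (0,0) S=142.0000: V=(p*·0.0000+(1−p*)·5.4195)/1.06=2.9371; Δ=(0.0000−5.4195)/(188.8600−122.1200)=-0.0812; B=V−Δ·S=14.4680
The time-0 hedge costs 2.9371, which is the no-arbitrage price.

(0,0): Delta=-0.0812 Bond=14.4680
(1,0): Delta=-0.1742 Bond=26.6961
(1,1): Delta=0.0000 Bond=0.0000
V0=2.9371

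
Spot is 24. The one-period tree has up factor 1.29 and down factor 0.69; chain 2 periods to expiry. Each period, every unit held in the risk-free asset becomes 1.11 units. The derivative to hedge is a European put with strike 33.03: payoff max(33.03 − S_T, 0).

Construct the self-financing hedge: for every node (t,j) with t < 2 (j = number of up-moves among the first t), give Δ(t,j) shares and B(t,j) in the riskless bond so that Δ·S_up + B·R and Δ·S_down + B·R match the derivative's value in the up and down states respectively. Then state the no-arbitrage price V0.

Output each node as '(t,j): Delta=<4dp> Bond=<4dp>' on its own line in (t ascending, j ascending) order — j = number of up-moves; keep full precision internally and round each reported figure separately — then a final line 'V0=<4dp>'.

(0,0): Delta=-0.6975 Bond=22.2942
(1,0): Delta=-1.0000 Bond=29.7568
(1,1): Delta=-0.6281 Bond=22.5994
V0=5.5553

Since d<R<u, set p* = (R−d)/(u−d) = 0.7000; price each node as the discounted p*-expectation of its children.
At expiry t=2: V(2,0)=21.6036, V(2,1)=11.6676, V(2,2)=0.0000
Node (1,0) S=16.5600: V=(p*·11.6676+(1−p*)·21.6036)/1.11=13.1968; Δ=(11.6676−21.6036)/(21.3624−11.4264)=-1.0000; B=V−Δ·S=29.7568
Node (1,1) S=30.9600: V=(p*·0.0000+(1−p*)·11.6676)/1.11=3.1534; Δ=(0.0000−11.6676)/(39.9384−21.3624)=-0.6281; B=V−Δ·S=22.5994
Node (0,0) S=24.0000: V=(p*·3.1534+(1−p*)·13.1968)/1.11=5.5553; Δ=(3.1534−13.1968)/(30.9600−16.5600)=-0.6975; B=V−Δ·S=22.2942
Check: Δ(0,0)·S0 + B(0,0) = 5.5553 = V0.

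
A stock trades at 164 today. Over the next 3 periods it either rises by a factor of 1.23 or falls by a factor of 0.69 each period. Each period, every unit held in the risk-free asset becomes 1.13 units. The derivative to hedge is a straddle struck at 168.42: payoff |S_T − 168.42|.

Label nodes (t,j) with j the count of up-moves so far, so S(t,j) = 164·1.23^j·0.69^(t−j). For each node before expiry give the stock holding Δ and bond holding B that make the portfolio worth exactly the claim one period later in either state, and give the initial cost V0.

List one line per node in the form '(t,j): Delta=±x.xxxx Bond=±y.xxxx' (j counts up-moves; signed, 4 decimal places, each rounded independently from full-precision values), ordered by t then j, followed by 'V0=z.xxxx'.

(0,0): Delta=0.5881 Bond=-39.7532
(1,0): Delta=-0.9344 Bond=127.3645
(1,1): Delta=0.7822 Bond=-84.0769
(2,0): Delta=-1.0000 Bond=149.0442
(2,1): Delta=-0.9260 Bond=142.7577
(2,2): Delta=1.0000 Bond=-149.0442
V0=56.6951

The replicating-portfolio and risk-neutral prices coincide; use p* = (1.13−0.69)/(1.23−0.69) = 0.8148 for the latter.
Terminal payoffs: V(3,0)=114.5445, V(3,1)=72.3811, V(3,2)=2.7798, V(3,3)=136.7622
  t=2,j=0: stock 78.0804 → up 96.0389 (V=72.3811), down 53.8755 (V=114.5445). Price 70.9638; hedge Δ=-1.0000, bond B=149.0442.
  t=2,j=1: stock 139.1868 → up 171.1998 (V=2.7798), down 96.0389 (V=72.3811). Price 13.8663; hedge Δ=-0.9260, bond B=142.7577.
  t=2,j=2: stock 248.1156 → up 305.1822 (V=136.7622), down 171.1998 (V=2.7798). Price 99.0714; hedge Δ=1.0000, bond B=-149.0442.
  t=1,j=0: stock 113.1600 → up 139.1868 (V=13.8663), down 78.0804 (V=70.9638). Price 21.6282; hedge Δ=-0.9344, bond B=127.3645.
  t=1,j=1: stock 201.7200 → up 248.1156 (V=99.0714), down 139.1868 (V=13.8663). Price 73.7103; hedge Δ=0.7822, bond B=-84.0769.
  t=0,j=0: stock 164.0000 → up 201.7200 (V=73.7103), down 113.1600 (V=21.6282). Price 56.6951; hedge Δ=0.5881, bond B=-39.7532.
The time-0 hedge costs 56.6951, which is the no-arbitrage price.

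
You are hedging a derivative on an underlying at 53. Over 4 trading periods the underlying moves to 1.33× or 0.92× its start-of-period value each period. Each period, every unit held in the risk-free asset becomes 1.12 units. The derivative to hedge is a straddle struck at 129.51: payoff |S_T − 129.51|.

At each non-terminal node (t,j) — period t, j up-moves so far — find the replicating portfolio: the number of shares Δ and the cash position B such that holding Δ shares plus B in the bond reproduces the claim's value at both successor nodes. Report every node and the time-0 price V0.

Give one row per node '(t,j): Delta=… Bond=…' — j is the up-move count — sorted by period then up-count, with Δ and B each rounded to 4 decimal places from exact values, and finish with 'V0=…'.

(0,0): Delta=-0.7238 Bond=70.2796
(1,0): Delta=-1.0000 Bond=92.1827
(1,1): Delta=-0.5231 Bond=64.5701
(2,0): Delta=-1.0000 Bond=103.2446
(2,1): Delta=-1.0000 Bond=103.2446
(2,2): Delta=-0.1768 Bond=39.8462
(3,0): Delta=-1.0000 Bond=115.6339
(3,1): Delta=-1.0000 Bond=115.6339
(3,2): Delta=-1.0000 Bond=115.6339
(3,3): Delta=0.4212 Bond=-29.9288
V0=31.9204

Under the risk-neutral measure, an up-move has probability p* = (R−d)/(u−d) = 0.4878 and values discount at R = 1.12.
Terminal values V(4,·): V(4,0)=91.5412, V(4,1)=74.6203, V(4,2)=50.1586, V(4,3)=14.7954, V(4,4)=36.3274
(3,0): S=41.2705. Δ = (V_up−V_dn)/(S_up−S_dn) = (74.6203−91.5412)/(54.8897−37.9688) = -1.0000. V = [p*·74.6203 + (1−p*)·91.5412]/1.12 = 74.3635. B = V − Δ·S = 115.6339.
(3,1): S=59.6627. Δ = (V_up−V_dn)/(S_up−S_dn) = (50.1586−74.6203)/(79.3514−54.8897) = -1.0000. V = [p*·50.1586 + (1−p*)·74.6203]/1.12 = 55.9712. B = V − Δ·S = 115.6339.
(3,2): S=86.2516. Δ = (V_up−V_dn)/(S_up−S_dn) = (14.7954−50.1586)/(114.7146−79.3514) = -1.0000. V = [p*·14.7954 + (1−p*)·50.1586]/1.12 = 29.3824. B = V − Δ·S = 115.6339.
(3,3): S=124.6898. Δ = (V_up−V_dn)/(S_up−S_dn) = (36.3274−14.7954)/(165.8374−114.7146) = 0.4212. V = [p*·36.3274 + (1−p*)·14.7954]/1.12 = 22.5882. B = V − Δ·S = -29.9288.
(2,0): S=44.8592. Δ = (V_up−V_dn)/(S_up−S_dn) = (55.9712−74.3635)/(59.6627−41.2705) = -1.0000. V = [p*·55.9712 + (1−p*)·74.3635]/1.12 = 58.3854. B = V − Δ·S = 103.2446.
(2,1): S=64.8508. Δ = (V_up−V_dn)/(S_up−S_dn) = (29.3824−55.9712)/(86.2516−59.6627) = -1.0000. V = [p*·29.3824 + (1−p*)·55.9712]/1.12 = 38.3938. B = V − Δ·S = 103.2446.
(2,2): S=93.7517. Δ = (V_up−V_dn)/(S_up−S_dn) = (22.5882−29.3824)/(124.6898−86.2516) = -0.1768. V = [p*·22.5882 + (1−p*)·29.3824]/1.12 = 23.2751. B = V − Δ·S = 39.8462.
(1,0): S=48.7600. Δ = (V_up−V_dn)/(S_up−S_dn) = (38.3938−58.3854)/(64.8508−44.8592) = -1.0000. V = [p*·38.3938 + (1−p*)·58.3854]/1.12 = 43.4227. B = V − Δ·S = 92.1827.
(1,1): S=70.4900. Δ = (V_up−V_dn)/(S_up−S_dn) = (23.2751−38.3938)/(93.7517−64.8508) = -0.5231. V = [p*·23.2751 + (1−p*)·38.3938]/1.12 = 27.6954. B = V − Δ·S = 64.5701.
(0,0): S=53.0000. Δ = (V_up−V_dn)/(S_up−S_dn) = (27.6954−43.4227)/(70.4900−48.7600) = -0.7238. V = [p*·27.6954 + (1−p*)·43.4227]/1.12 = 31.9204. B = V − Δ·S = 70.2796.
Each (Δ,B) replicates both successor values, so the strategy is self-financing and V0 is arbitrage-free.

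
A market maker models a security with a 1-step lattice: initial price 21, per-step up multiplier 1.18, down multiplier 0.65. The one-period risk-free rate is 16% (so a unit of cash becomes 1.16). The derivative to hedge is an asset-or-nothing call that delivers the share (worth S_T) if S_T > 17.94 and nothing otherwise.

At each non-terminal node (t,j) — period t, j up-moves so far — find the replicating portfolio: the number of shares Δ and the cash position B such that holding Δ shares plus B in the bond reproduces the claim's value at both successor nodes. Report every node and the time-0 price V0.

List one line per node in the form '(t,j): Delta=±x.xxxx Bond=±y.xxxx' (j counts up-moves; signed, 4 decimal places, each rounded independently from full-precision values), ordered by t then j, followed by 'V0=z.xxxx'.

Under the risk-neutral measure, an up-move has probability p* = (R−d)/(u−d) = 0.9623 and values discount at R = 1.16.
Terminal payoffs: V(1,0)=0.0000, V(1,1)=24.7800
(0,0): S=21.0000. Δ = (V_up−V_dn)/(S_up−S_dn) = (24.7800−0.0000)/(24.7800−13.6500) = 2.2264. V = [p*·24.7800 + (1−p*)·0.0000]/1.16 = 20.5560. B = V − Δ·S = -26.1988.
Each (Δ,B) replicates both successor values, so the strategy is self-financing and V0 is arbitrage-free.

(0,0): Delta=2.2264 Bond=-26.1988
V0=20.5560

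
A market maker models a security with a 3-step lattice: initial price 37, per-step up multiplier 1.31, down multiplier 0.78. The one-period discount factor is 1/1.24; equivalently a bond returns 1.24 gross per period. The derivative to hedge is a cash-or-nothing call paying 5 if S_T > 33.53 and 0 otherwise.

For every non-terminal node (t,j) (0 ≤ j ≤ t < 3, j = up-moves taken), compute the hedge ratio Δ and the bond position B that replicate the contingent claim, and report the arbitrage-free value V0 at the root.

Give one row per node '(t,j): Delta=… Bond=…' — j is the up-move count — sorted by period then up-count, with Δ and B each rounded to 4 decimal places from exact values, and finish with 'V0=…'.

(0,0): Delta=0.0380 Bond=1.0906
(1,0): Delta=0.2288 Bond=-4.1536
(1,1): Delta=0.0207 Bond=2.1903
(2,0): Delta=0.0000 Bond=0.0000
(2,1): Delta=0.2495 Bond=-5.9343
(2,2): Delta=0.0000 Bond=4.0323
V0=2.4973

The replicating-portfolio and risk-neutral prices coincide; use p* = (1.24−0.78)/(1.31−0.78) = 0.8679 for the latter.
At expiry t=3: V(3,0)=0.0000, V(3,1)=0.0000, V(3,2)=5.0000, V(3,3)=5.0000
(2,0): S=22.5108. Δ = (V_up−V_dn)/(S_up−S_dn) = (0.0000−0.0000)/(29.4891−17.5584) = 0.0000. V = [p*·0.0000 + (1−p*)·0.0000]/1.24 = 0.0000. B = V − Δ·S = 0.0000.
(2,1): S=37.8066. Δ = (V_up−V_dn)/(S_up−S_dn) = (5.0000−0.0000)/(49.5266−29.4891) = 0.2495. V = [p*·5.0000 + (1−p*)·0.0000]/1.24 = 3.4997. B = V − Δ·S = -5.9343.
(2,2): S=63.4957. Δ = (V_up−V_dn)/(S_up−S_dn) = (5.0000−5.0000)/(83.1794−49.5266) = 0.0000. V = [p*·5.0000 + (1−p*)·5.0000]/1.24 = 4.0323. B = V − Δ·S = 4.0323.
(1,0): S=28.8600. Δ = (V_up−V_dn)/(S_up−S_dn) = (3.4997−0.0000)/(37.8066−22.5108) = 0.2288. V = [p*·3.4997 + (1−p*)·0.0000]/1.24 = 2.4496. B = V − Δ·S = -4.1536.
(1,1): S=48.4700. Δ = (V_up−V_dn)/(S_up−S_dn) = (4.0323−3.4997)/(63.4957−37.8066) = 0.0207. V = [p*·4.0323 + (1−p*)·3.4997]/1.24 = 3.1951. B = V − Δ·S = 2.1903.
(0,0): S=37.0000. Δ = (V_up−V_dn)/(S_up−S_dn) = (3.1951−2.4496)/(48.4700−28.8600) = 0.0380. V = [p*·3.1951 + (1−p*)·2.4496]/1.24 = 2.4973. B = V − Δ·S = 1.0906.
Self-financing check: at every node Δ·S+B equals the discounted successor values.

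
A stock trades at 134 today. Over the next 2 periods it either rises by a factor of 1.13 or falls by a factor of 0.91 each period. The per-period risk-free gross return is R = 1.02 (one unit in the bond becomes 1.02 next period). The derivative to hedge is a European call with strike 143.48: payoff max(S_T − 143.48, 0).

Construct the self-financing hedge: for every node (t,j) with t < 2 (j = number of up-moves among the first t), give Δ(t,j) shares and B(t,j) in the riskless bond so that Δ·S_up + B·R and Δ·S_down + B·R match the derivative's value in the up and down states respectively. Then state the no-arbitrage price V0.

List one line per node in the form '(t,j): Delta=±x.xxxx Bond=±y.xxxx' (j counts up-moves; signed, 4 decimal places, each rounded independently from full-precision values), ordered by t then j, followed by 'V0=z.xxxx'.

No-arbitrage ⇒ martingale measure with p* = (R−d)/(u−d) = 0.5000.
Terminal payoffs: V(2,0)=0.0000, V(2,1)=0.0000, V(2,2)=27.6246
  t=1,j=0: stock 121.9400 → up 137.7922 (V=0.0000), down 110.9654 (V=0.0000). Price 0.0000; hedge Δ=0.0000, bond B=0.0000.
  t=1,j=1: stock 151.4200 → up 171.1046 (V=27.6246), down 137.7922 (V=0.0000). Price 13.5415; hedge Δ=0.8293, bond B=-112.0249.
  t=0,j=0: stock 134.0000 → up 151.4200 (V=13.5415), down 121.9400 (V=0.0000). Price 6.6380; hedge Δ=0.4593, bond B=-54.9142.
Each (Δ,B) replicates both successor values, so the strategy is self-financing and V0 is arbitrage-free.

(0,0): Delta=0.4593 Bond=-54.9142
(1,0): Delta=0.0000 Bond=0.0000
(1,1): Delta=0.8293 Bond=-112.0249
V0=6.6380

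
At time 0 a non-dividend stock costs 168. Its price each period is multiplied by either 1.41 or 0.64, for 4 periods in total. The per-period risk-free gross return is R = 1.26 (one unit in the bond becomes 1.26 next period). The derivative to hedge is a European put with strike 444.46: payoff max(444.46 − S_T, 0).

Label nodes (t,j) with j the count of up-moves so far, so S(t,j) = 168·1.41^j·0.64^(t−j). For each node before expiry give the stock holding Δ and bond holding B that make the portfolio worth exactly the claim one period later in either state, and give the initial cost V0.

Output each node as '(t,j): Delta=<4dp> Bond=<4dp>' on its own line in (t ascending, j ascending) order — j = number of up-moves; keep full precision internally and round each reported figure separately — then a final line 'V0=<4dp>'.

Under the risk-neutral measure, an up-move has probability p* = (R−d)/(u−d) = 0.8052 and values discount at R = 1.26.
Terminal payoffs: V(4,0)=416.2743, V(4,1)=382.3633, V(4,2)=307.6533, V(4,3)=143.0577, V(4,4)=0.0000
Node (3,0) S=44.0402: V=(p*·382.3633+(1−p*)·416.2743)/1.26=308.7058; Δ=(382.3633−416.2743)/(62.0967−28.1857)=-1.0000; B=V−Δ·S=352.7460
Node (3,1) S=97.0260: V=(p*·307.6533+(1−p*)·382.3633)/1.26=255.7200; Δ=(307.6533−382.3633)/(136.8067−62.0967)=-1.0000; B=V−Δ·S=352.7460
Node (3,2) S=213.7605: V=(p*·143.0577+(1−p*)·307.6533)/1.26=138.9855; Δ=(143.0577−307.6533)/(301.4023−136.8067)=-1.0000; B=V−Δ·S=352.7460
Node (3,3) S=470.9411: V=(p*·0.0000+(1−p*)·143.0577)/1.26=22.1178; Δ=(0.0000−143.0577)/(664.0270−301.4023)=-0.3945; B=V−Δ·S=207.9070
Node (2,0) S=68.8128: V=(p*·255.7200+(1−p*)·308.7058)/1.26=211.1444; Δ=(255.7200−308.7058)/(97.0260−44.0402)=-1.0000; B=V−Δ·S=279.9572
Node (2,1) S=151.6032: V=(p*·138.9855+(1−p*)·255.7200)/1.26=128.3540; Δ=(138.9855−255.7200)/(213.7605−97.0260)=-1.0000; B=V−Δ·S=279.9572
Node (2,2) S=334.0008: V=(p*·22.1178+(1−p*)·138.9855)/1.26=35.6224; Δ=(22.1178−138.9855)/(470.9411−213.7605)=-0.4544; B=V−Δ·S=187.3987
Node (1,0) S=107.5200: V=(p*·128.3540+(1−p*)·211.1444)/1.26=114.6682; Δ=(128.3540−211.1444)/(151.6032−68.8128)=-1.0000; B=V−Δ·S=222.1882
Node (1,1) S=236.8800: V=(p*·35.6224+(1−p*)·128.3540)/1.26=42.6087; Δ=(35.6224−128.3540)/(334.0008−151.6032)=-0.5084; B=V−Δ·S=163.0393
Node (0,0) S=168.0000: V=(p*·42.6087+(1−p*)·114.6682)/1.26=44.9574; Δ=(42.6087−114.6682)/(236.8800−107.5200)=-0.5570; B=V−Δ·S=138.5412
Root portfolio cost Δ·168+B reproduces V0=44.9574.

(0,0): Delta=-0.5570 Bond=138.5412
(1,0): Delta=-1.0000 Bond=222.1882
(1,1): Delta=-0.5084 Bond=163.0393
(2,0): Delta=-1.0000 Bond=279.9572
(2,1): Delta=-1.0000 Bond=279.9572
(2,2): Delta=-0.4544 Bond=187.3987
(3,0): Delta=-1.0000 Bond=352.7460
(3,1): Delta=-1.0000 Bond=352.7460
(3,2): Delta=-1.0000 Bond=352.7460
(3,3): Delta=-0.3945 Bond=207.9070
V0=44.9574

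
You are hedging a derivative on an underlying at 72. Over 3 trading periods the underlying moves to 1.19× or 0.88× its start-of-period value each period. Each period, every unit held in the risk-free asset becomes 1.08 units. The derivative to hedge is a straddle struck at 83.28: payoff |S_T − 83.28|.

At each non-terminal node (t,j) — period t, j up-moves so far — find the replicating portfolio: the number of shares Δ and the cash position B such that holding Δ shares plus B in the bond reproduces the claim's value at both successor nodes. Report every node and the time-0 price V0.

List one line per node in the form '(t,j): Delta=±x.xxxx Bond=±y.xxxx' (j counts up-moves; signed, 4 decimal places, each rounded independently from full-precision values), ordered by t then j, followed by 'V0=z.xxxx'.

The replicating-portfolio and risk-neutral prices coincide; use p* = (1.08−0.88)/(1.19−0.88) = 0.6452 for the latter.
Terminal values V(3,·): V(3,0)=34.2140, V(3,1)=16.9294, V(3,2)=6.4441, V(3,3)=38.0514
  t=2,j=0: stock 55.7568 → up 66.3506 (V=16.9294), down 49.0660 (V=34.2140). Price 21.3543; hedge Δ=-1.0000, bond B=77.1111.
  t=2,j=1: stock 75.3984 → up 89.7241 (V=6.4441), down 66.3506 (V=16.9294). Price 9.4118; hedge Δ=-0.4486, bond B=43.2353.
  t=2,j=2: stock 101.9592 → up 121.3314 (V=38.0514), down 89.7241 (V=6.4441). Price 24.8481; hedge Δ=1.0000, bond B=-77.1111.
  t=1,j=0: stock 63.3600 → up 75.3984 (V=9.4118), down 55.7568 (V=21.3543). Price 12.6384; hedge Δ=-0.6080, bond B=51.1628.
  t=1,j=1: stock 85.6800 → up 101.9592 (V=24.8481), down 75.3984 (V=9.4118). Price 17.9358; hedge Δ=0.5812, bond B=-31.8588.
  t=0,j=0: stock 72.0000 → up 85.6800 (V=17.9358), down 63.3600 (V=12.6384). Price 14.8667; hedge Δ=0.2373, bond B=-2.2218.
Check: Δ(0,0)·S0 + B(0,0) = 14.8667 = V0.

(0,0): Delta=0.2373 Bond=-2.2218
(1,0): Delta=-0.6080 Bond=51.1628
(1,1): Delta=0.5812 Bond=-31.8588
(2,0): Delta=-1.0000 Bond=77.1111
(2,1): Delta=-0.4486 Bond=43.2353
(2,2): Delta=1.0000 Bond=-77.1111
V0=14.8667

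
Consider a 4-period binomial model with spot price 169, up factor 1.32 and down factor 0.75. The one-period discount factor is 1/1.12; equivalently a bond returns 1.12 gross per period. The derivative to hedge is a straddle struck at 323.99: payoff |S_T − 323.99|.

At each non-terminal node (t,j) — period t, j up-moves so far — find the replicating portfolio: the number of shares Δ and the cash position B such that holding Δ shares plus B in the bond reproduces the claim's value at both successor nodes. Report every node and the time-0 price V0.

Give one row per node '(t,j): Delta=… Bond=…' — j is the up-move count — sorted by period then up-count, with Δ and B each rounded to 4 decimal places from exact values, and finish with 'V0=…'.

No-arbitrage ⇒ martingale measure with p* = (R−d)/(u−d) = 0.6491.
Terminal payoffs: V(4,0)=270.5173, V(4,1)=229.8781, V(4,2)=158.3531, V(4,3)=32.4691, V(4,4)=189.0869
(3,0): S=71.2969. Δ = (V_up−V_dn)/(S_up−S_dn) = (229.8781−270.5173)/(94.1119−53.4727) = -1.0000. V = [p*·229.8781 + (1−p*)·270.5173]/1.12 = 217.9799. B = V − Δ·S = 289.2768.
(3,1): S=125.4825. Δ = (V_up−V_dn)/(S_up−S_dn) = (158.3531−229.8781)/(165.6369−94.1119) = -1.0000. V = [p*·158.3531 + (1−p*)·229.8781]/1.12 = 163.7943. B = V − Δ·S = 289.2768.
(3,2): S=220.8492. Δ = (V_up−V_dn)/(S_up−S_dn) = (32.4691−158.3531)/(291.5209−165.6369) = -1.0000. V = [p*·32.4691 + (1−p*)·158.3531]/1.12 = 68.4276. B = V − Δ·S = 289.2768.
(3,3): S=388.6946. Δ = (V_up−V_dn)/(S_up−S_dn) = (189.0869−32.4691)/(513.0769−291.5209) = 0.7069. V = [p*·189.0869 + (1−p*)·32.4691]/1.12 = 119.7618. B = V − Δ·S = -155.0063.
(2,0): S=95.0625. Δ = (V_up−V_dn)/(S_up−S_dn) = (163.7943−217.9799)/(125.4825−71.2969) = -1.0000. V = [p*·163.7943 + (1−p*)·217.9799]/1.12 = 163.2203. B = V − Δ·S = 258.2828.
(2,1): S=167.3100. Δ = (V_up−V_dn)/(S_up−S_dn) = (68.4276−163.7943)/(220.8492−125.4825) = -1.0000. V = [p*·68.4276 + (1−p*)·163.7943]/1.12 = 90.9728. B = V − Δ·S = 258.2828.
(2,2): S=294.4656. Δ = (V_up−V_dn)/(S_up−S_dn) = (119.7618−68.4276)/(388.6946−220.8492) = 0.3058. V = [p*·119.7618 + (1−p*)·68.4276]/1.12 = 90.8480. B = V − Δ·S = 0.7880.
(1,0): S=126.7500. Δ = (V_up−V_dn)/(S_up−S_dn) = (90.9728−163.2203)/(167.3100−95.0625) = -1.0000. V = [p*·90.9728 + (1−p*)·163.2203]/1.12 = 103.8597. B = V − Δ·S = 230.6097.
(1,1): S=223.0800. Δ = (V_up−V_dn)/(S_up−S_dn) = (90.8480−90.9728)/(294.4656−167.3100) = -0.0010. V = [p*·90.8480 + (1−p*)·90.9728]/1.12 = 81.1534. B = V − Δ·S = 81.3724.
(0,0): S=169.0000. Δ = (V_up−V_dn)/(S_up−S_dn) = (81.1534−103.8597)/(223.0800−126.7500) = -0.2357. V = [p*·81.1534 + (1−p*)·103.8597]/1.12 = 79.5719. B = V − Δ·S = 119.4074.
Root portfolio cost Δ·169+B reproduces V0=79.5719.

(0,0): Delta=-0.2357 Bond=119.4074
(1,0): Delta=-1.0000 Bond=230.6097
(1,1): Delta=-0.0010 Bond=81.3724
(2,0): Delta=-1.0000 Bond=258.2828
(2,1): Delta=-1.0000 Bond=258.2828
(2,2): Delta=0.3058 Bond=0.7880
(3,0): Delta=-1.0000 Bond=289.2768
(3,1): Delta=-1.0000 Bond=289.2768
(3,2): Delta=-1.0000 Bond=289.2768
(3,3): Delta=0.7069 Bond=-155.0063
V0=79.5719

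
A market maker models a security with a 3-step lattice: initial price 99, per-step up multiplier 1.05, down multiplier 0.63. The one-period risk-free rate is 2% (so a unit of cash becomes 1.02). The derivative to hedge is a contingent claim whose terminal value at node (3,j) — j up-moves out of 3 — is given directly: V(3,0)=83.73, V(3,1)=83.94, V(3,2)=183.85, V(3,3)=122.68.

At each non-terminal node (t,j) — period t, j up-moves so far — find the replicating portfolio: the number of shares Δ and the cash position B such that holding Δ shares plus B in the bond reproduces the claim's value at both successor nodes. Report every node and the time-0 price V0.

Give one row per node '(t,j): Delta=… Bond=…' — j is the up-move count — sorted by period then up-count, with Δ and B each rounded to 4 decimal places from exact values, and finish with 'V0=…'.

(0,0): Delta=-0.9128 Bond=216.0928
(1,0): Delta=3.4727 Bond=-53.1121
(1,1): Delta=-1.1152 Bond=241.4552
(2,0): Delta=0.0127 Bond=81.7794
(2,1): Delta=3.6324 Bond=-64.6324
(2,2): Delta=-1.3344 Bond=270.2010
V0=125.7222

The replicating-portfolio and risk-neutral prices coincide; use p* = (1.02−0.63)/(1.05−0.63) = 0.9286 for the latter.
Payoff layer (t=3): V(3,0)=83.7300, V(3,1)=83.9400, V(3,2)=183.8500, V(3,3)=122.6800
Node (2,0) S=39.2931: V=(p*·83.9400+(1−p*)·83.7300)/1.02=82.2794; Δ=(83.9400−83.7300)/(41.2578−24.7547)=0.0127; B=V−Δ·S=81.7794
Node (2,1) S=65.4885: V=(p*·183.8500+(1−p*)·83.9400)/1.02=173.2486; Δ=(183.8500−83.9400)/(68.7629−41.2578)=3.6324; B=V−Δ·S=-64.6324
Node (2,2) S=109.1475: V=(p*·122.6800+(1−p*)·183.8500)/1.02=124.5581; Δ=(122.6800−183.8500)/(114.6049−68.7629)=-1.3344; B=V−Δ·S=270.2010
Node (1,0) S=62.3700: V=(p*·173.2486+(1−p*)·82.2794)/1.02=163.4812; Δ=(173.2486−82.2794)/(65.4885−39.2931)=3.4727; B=V−Δ·S=-53.1121
Node (1,1) S=103.9500: V=(p*·124.5581+(1−p*)·173.2486)/1.02=125.5255; Δ=(124.5581−173.2486)/(109.1475−65.4885)=-1.1152; B=V−Δ·S=241.4552
Node (0,0) S=99.0000: V=(p*·125.5255+(1−p*)·163.4812)/1.02=125.7222; Δ=(125.5255−163.4812)/(103.9500−62.3700)=-0.9128; B=V−Δ·S=216.0928
Each (Δ,B) replicates both successor values, so the strategy is self-financing and V0 is arbitrage-free.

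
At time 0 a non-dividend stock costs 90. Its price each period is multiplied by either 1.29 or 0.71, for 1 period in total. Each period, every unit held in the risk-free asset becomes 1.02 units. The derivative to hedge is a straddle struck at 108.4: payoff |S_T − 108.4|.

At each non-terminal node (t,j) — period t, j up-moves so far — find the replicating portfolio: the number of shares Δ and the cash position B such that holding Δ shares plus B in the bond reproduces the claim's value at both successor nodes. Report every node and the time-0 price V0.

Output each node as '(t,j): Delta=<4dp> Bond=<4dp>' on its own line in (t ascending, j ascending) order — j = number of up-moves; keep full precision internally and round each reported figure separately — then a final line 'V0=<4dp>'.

(0,0): Delta=-0.7050 Bond=87.7924
V0=24.3442

No-arbitrage ⇒ martingale measure with p* = (R−d)/(u−d) = 0.5345.
At expiry t=1: V(1,0)=44.5000, V(1,1)=7.7000
  t=0,j=0: stock 90.0000 → up 116.1000 (V=7.7000), down 63.9000 (V=44.5000). Price 24.3442; hedge Δ=-0.7050, bond B=87.7924.
Check: Δ(0,0)·S0 + B(0,0) = 24.3442 = V0.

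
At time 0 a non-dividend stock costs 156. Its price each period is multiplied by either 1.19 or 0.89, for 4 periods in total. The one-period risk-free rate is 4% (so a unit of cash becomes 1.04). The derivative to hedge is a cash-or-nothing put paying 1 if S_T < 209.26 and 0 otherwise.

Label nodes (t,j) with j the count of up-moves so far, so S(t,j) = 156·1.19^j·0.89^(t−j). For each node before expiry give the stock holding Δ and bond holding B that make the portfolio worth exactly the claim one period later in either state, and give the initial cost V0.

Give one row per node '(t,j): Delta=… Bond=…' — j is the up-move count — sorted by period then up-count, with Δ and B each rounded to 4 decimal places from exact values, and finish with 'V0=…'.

No-arbitrage ⇒ martingale measure with p* = (R−d)/(u−d) = 0.5000.
Terminal payoffs: V(4,0)=1.0000, V(4,1)=1.0000, V(4,2)=1.0000, V(4,3)=0.0000, V(4,4)=0.0000
  t=3,j=0: stock 109.9752 → up 130.8704 (V=1.0000), down 97.8779 (V=1.0000). Price 0.9615; hedge Δ=0.0000, bond B=0.9615.
  t=3,j=1: stock 147.0454 → up 174.9841 (V=1.0000), down 130.8704 (V=1.0000). Price 0.9615; hedge Δ=0.0000, bond B=0.9615.
  t=3,j=2: stock 196.6113 → up 233.9675 (V=0.0000), down 174.9841 (V=1.0000). Price 0.4808; hedge Δ=-0.0170, bond B=3.8141.
  t=3,j=3: stock 262.8848 → up 312.8329 (V=0.0000), down 233.9675 (V=0.0000). Price 0.0000; hedge Δ=0.0000, bond B=0.0000.
  t=2,j=0: stock 123.5676 → up 147.0454 (V=0.9615), down 109.9752 (V=0.9615). Price 0.9246; hedge Δ=0.0000, bond B=0.9246.
  t=2,j=1: stock 165.2196 → up 196.6113 (V=0.4808), down 147.0454 (V=0.9615). Price 0.6934; hedge Δ=-0.0097, bond B=2.2960.
  t=2,j=2: stock 220.9116 → up 262.8848 (V=0.0000), down 196.6113 (V=0.4808). Price 0.2311; hedge Δ=-0.0073, bond B=1.8337.
  t=1,j=0: stock 138.8400 → up 165.2196 (V=0.6934), down 123.5676 (V=0.9246). Price 0.7779; hedge Δ=-0.0055, bond B=1.5483.
  t=1,j=1: stock 185.6400 → up 220.9116 (V=0.2311), down 165.2196 (V=0.6934). Price 0.4445; hedge Δ=-0.0083, bond B=1.9854.
  t=0,j=0: stock 156.0000 → up 185.6400 (V=0.4445), down 138.8400 (V=0.7779). Price 0.5877; hedge Δ=-0.0071, bond B=1.6989.
The time-0 hedge costs 0.5877, which is the no-arbitrage price.

(0,0): Delta=-0.0071 Bond=1.6989
(1,0): Delta=-0.0055 Bond=1.5483
(1,1): Delta=-0.0083 Bond=1.9854
(2,0): Delta=0.0000 Bond=0.9246
(2,1): Delta=-0.0097 Bond=2.2960
(2,2): Delta=-0.0073 Bond=1.8337
(3,0): Delta=0.0000 Bond=0.9615
(3,1): Delta=0.0000 Bond=0.9615
(3,2): Delta=-0.0170 Bond=3.8141
(3,3): Delta=0.0000 Bond=0.0000
V0=0.5877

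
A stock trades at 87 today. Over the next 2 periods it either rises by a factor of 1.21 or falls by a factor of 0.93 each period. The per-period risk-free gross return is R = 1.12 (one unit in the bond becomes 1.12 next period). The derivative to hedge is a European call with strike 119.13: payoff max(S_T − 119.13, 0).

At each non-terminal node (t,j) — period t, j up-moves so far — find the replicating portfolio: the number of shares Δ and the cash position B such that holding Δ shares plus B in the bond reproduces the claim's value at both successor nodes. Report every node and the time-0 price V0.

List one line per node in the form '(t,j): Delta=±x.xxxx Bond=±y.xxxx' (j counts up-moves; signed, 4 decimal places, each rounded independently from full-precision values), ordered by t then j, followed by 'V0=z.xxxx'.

(0,0): Delta=0.2051 Bond=-14.8171
(1,0): Delta=0.0000 Bond=0.0000
(1,1): Delta=0.2798 Bond=-24.4561
V0=3.0272

The replicating-portfolio and risk-neutral prices coincide; use p* = (1.12−0.93)/(1.21−0.93) = 0.6786 for the latter.
At expiry t=2: V(2,0)=0.0000, V(2,1)=0.0000, V(2,2)=8.2467
(1,0): S=80.9100. Δ = (V_up−V_dn)/(S_up−S_dn) = (0.0000−0.0000)/(97.9011−75.2463) = 0.0000. V = [p*·0.0000 + (1−p*)·0.0000]/1.12 = 0.0000. B = V − Δ·S = 0.0000.
(1,1): S=105.2700. Δ = (V_up−V_dn)/(S_up−S_dn) = (8.2467−0.0000)/(127.3767−97.9011) = 0.2798. V = [p*·8.2467 + (1−p*)·0.0000]/1.12 = 4.9964. B = V − Δ·S = -24.4561.
(0,0): S=87.0000. Δ = (V_up−V_dn)/(S_up−S_dn) = (4.9964−0.0000)/(105.2700−80.9100) = 0.2051. V = [p*·4.9964 + (1−p*)·0.0000]/1.12 = 3.0272. B = V − Δ·S = -14.8171.
Check: Δ(0,0)·S0 + B(0,0) = 3.0272 = V0.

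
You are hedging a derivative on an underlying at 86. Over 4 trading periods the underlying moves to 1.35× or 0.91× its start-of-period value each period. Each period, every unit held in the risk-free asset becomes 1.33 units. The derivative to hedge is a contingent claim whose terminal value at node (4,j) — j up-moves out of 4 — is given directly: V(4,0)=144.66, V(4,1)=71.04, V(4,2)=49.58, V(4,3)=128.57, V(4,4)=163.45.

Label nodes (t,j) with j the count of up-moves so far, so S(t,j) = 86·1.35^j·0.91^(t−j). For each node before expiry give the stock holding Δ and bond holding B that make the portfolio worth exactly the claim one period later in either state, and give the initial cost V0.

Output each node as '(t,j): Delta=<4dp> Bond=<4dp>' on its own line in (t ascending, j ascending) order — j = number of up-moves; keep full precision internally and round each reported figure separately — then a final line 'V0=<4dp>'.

Since d<R<u, set p* = (R−d)/(u−d) = 0.9545; price each node as the discounted p*-expectation of its children.
At expiry t=4: V(4,0)=144.6600, V(4,1)=71.0400, V(4,2)=49.5800, V(4,3)=128.5700, V(4,4)=163.4500
  t=3,j=0: stock 64.8071 → up 87.4896 (V=71.0400), down 58.9745 (V=144.6600). Price 55.9296; hedge Δ=-2.5818, bond B=223.2478.
  t=3,j=1: stock 96.1424 → up 129.7923 (V=49.5800), down 87.4896 (V=71.0400). Price 38.0116; hedge Δ=-0.5073, bond B=86.7843.
  t=3,j=2: stock 142.6289 → up 192.5489 (V=128.5700), down 129.7923 (V=49.5800). Price 93.9696; hedge Δ=1.2587, bond B=-85.5531.
  t=3,j=3: stock 211.5923 → up 285.6495 (V=163.4500), down 192.5489 (V=128.5700). Price 121.7027; hedge Δ=0.3746, bond B=42.4299.
  t=2,j=0: stock 71.2166 → up 96.1424 (V=38.0116), down 64.8071 (V=55.9296). Price 29.1925; hedge Δ=-0.5718, bond B=69.9152.
  t=2,j=1: stock 105.6510 → up 142.6289 (V=93.9696), down 96.1424 (V=38.0116). Price 68.7414; hedge Δ=1.2037, bond B=-58.4358.
  t=2,j=2: stock 156.7350 → up 211.5923 (V=121.7027), down 142.6289 (V=93.9696). Price 90.5579; hedge Δ=0.4021, bond B=27.5282.
  t=1,j=0: stock 78.2600 → up 105.6510 (V=68.7414), down 71.2166 (V=29.1925). Price 50.3336; hedge Δ=1.1485, bond B=-39.5501.
  t=1,j=1: stock 116.1000 → up 156.7350 (V=90.5579), down 105.6510 (V=68.7414). Price 67.3431; hedge Δ=0.4271, bond B=17.7600.
  t=0,j=0: stock 86.0000 → up 116.1000 (V=67.3431), down 78.2600 (V=50.3336). Price 50.0526; hedge Δ=0.4495, bond B=11.3947.
Root portfolio cost Δ·86+B reproduces V0=50.0526.

(0,0): Delta=0.4495 Bond=11.3947
(1,0): Delta=1.1485 Bond=-39.5501
(1,1): Delta=0.4271 Bond=17.7600
(2,0): Delta=-0.5718 Bond=69.9152
(2,1): Delta=1.2037 Bond=-58.4358
(2,2): Delta=0.4021 Bond=27.5282
(3,0): Delta=-2.5818 Bond=223.2478
(3,1): Delta=-0.5073 Bond=86.7843
(3,2): Delta=1.2587 Bond=-85.5531
(3,3): Delta=0.3746 Bond=42.4299
V0=50.0526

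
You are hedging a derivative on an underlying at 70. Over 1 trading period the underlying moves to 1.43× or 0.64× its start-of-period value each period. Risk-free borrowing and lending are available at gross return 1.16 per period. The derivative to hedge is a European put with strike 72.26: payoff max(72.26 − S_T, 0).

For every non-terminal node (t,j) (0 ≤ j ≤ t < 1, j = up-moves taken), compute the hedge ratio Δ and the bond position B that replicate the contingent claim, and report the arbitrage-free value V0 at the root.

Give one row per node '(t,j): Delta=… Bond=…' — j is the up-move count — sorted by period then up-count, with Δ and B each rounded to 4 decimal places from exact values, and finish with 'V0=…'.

The replicating-portfolio and risk-neutral prices coincide; use p* = (1.16−0.64)/(1.43−0.64) = 0.6582 for the latter.
Payoff layer (t=1): V(1,0)=27.4600, V(1,1)=0.0000
(0,0): S=70.0000. Δ = (V_up−V_dn)/(S_up−S_dn) = (0.0000−27.4600)/(100.1000−44.8000) = -0.4966. V = [p*·0.0000 + (1−p*)·27.4600]/1.16 = 8.0906. B = V − Δ·S = 42.8501.
The time-0 hedge costs 8.0906, which is the no-arbitrage price.

(0,0): Delta=-0.4966 Bond=42.8501
V0=8.0906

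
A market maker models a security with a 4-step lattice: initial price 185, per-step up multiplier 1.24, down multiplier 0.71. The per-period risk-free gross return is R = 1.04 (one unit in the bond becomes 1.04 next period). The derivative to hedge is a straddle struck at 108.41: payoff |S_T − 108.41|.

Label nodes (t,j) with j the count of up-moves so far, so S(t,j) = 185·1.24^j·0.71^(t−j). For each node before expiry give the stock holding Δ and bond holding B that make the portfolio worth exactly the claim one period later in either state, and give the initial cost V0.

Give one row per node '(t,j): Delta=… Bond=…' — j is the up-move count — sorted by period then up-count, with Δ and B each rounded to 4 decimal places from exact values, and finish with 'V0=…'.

(0,0): Delta=0.8389 Bond=-54.7233
(1,0): Delta=0.5389 Bond=-17.5074
(1,1): Delta=0.9430 Bond=-80.7940
(2,0): Delta=-0.1525 Bond=46.2730
(2,1): Delta=0.7789 Bond=-57.2869
(2,2): Delta=1.0000 Bond=-100.2311
(3,0): Delta=-1.0000 Bond=104.2404
(3,1): Delta=0.1416 Bond=14.1140
(3,2): Delta=1.0000 Bond=-104.2404
(3,3): Delta=1.0000 Bond=-104.2404
V0=100.4778

Under the risk-neutral measure, an up-move has probability p* = (R−d)/(u−d) = 0.6226 and values discount at R = 1.04.
Terminal payoffs: V(4,0)=61.3984, V(4,1)=26.3052, V(4,2)=34.9843, V(4,3)=142.0251, V(4,4)=328.9695
  t=3,j=0: stock 66.2135 → up 82.1048 (V=26.3052), down 47.0116 (V=61.3984). Price 38.0268; hedge Δ=-1.0000, bond B=104.2404.
  t=3,j=1: stock 115.6405 → up 143.3943 (V=34.9843), down 82.1048 (V=26.3052). Price 30.4896; hedge Δ=0.1416, bond B=14.1140.
  t=3,j=2: stock 201.9638 → up 250.4351 (V=142.0251), down 143.3943 (V=34.9843). Price 97.7234; hedge Δ=1.0000, bond B=-104.2404.
  t=3,j=3: stock 352.7254 → up 437.3795 (V=328.9695), down 250.4351 (V=142.0251). Price 248.4851; hedge Δ=1.0000, bond B=-104.2404.
  t=2,j=0: stock 93.2585 → up 115.6405 (V=30.4896), down 66.2135 (V=38.0268). Price 32.0518; hedge Δ=-0.1525, bond B=46.2730.
  t=2,j=1: stock 162.8740 → up 201.9638 (V=97.7234), down 115.6405 (V=30.4896). Price 69.5694; hedge Δ=0.7789, bond B=-57.2869.
  t=2,j=2: stock 284.4560 → up 352.7254 (V=248.4851), down 201.9638 (V=97.7234). Price 184.2249; hedge Δ=1.0000, bond B=-100.2311.
  t=1,j=0: stock 131.3500 → up 162.8740 (V=69.5694), down 93.2585 (V=32.0518). Price 53.2805; hedge Δ=0.5389, bond B=-17.5074.
  t=1,j=1: stock 229.4000 → up 284.4560 (V=184.2249), down 162.8740 (V=69.5694). Price 135.5371; hedge Δ=0.9430, bond B=-80.7940.
  t=0,j=0: stock 185.0000 → up 229.4000 (V=135.5371), down 131.3500 (V=53.2805). Price 100.4778; hedge Δ=0.8389, bond B=-54.7233.
Self-financing check: at every node Δ·S+B equals the discounted successor values.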